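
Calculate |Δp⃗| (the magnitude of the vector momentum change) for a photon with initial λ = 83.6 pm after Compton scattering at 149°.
1.4885e-23 kg·m/s

Photon momentum magnitude is p = h/λ.

Initial momentum:
p₀ = h/λ = 6.6261e-34/8.3600e-11 = 7.9259e-24 kg·m/s

After scattering:
λ' = λ + Δλ = 83.6 + 4.5061 = 88.1061 pm
p' = h/λ' = 6.6261e-34/8.8106e-11 = 7.5206e-24 kg·m/s

Momentum is a vector; the scattered photon's direction makes angle θ = 149° with the incident direction. The magnitude of the vector change Δp⃗ = p⃗₀ − p⃗' is found from the law of cosines:
|Δp⃗|² = p₀² + p'² − 2p₀p'cos θ
|Δp⃗|² = (7.9259e-24)² + (7.5206e-24)² − 2·7.9259e-24·7.5206e-24·cos(149°)
|Δp⃗| = 1.4885e-23 kg·m/s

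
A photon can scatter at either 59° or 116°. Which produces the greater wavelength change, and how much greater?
116° produces the larger shift by a factor of 2.966

Calculate both shifts using Δλ = λ_C(1 - cos θ):

For θ₁ = 59°:
Δλ₁ = 2.4263 × (1 - cos(59°))
Δλ₁ = 2.4263 × 0.4850
Δλ₁ = 1.1767 pm

For θ₂ = 116°:
Δλ₂ = 2.4263 × (1 - cos(116°))
Δλ₂ = 2.4263 × 1.4384
Δλ₂ = 3.4899 pm

The 116° angle produces the larger shift.
Ratio: 3.4899/1.1767 = 2.966

(Intermediate values are shown rounded; full precision is carried through to the final answer.)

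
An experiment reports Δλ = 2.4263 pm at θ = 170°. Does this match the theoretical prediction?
No, inconsistent

Calculate the expected shift for θ = 170°:

Δλ_expected = λ_C(1 - cos(170°))
Δλ_expected = 2.4263 × (1 - cos(170°))
Δλ_expected = 2.4263 × 1.9848
Δλ_expected = 4.8158 pm

Given shift: 2.4263 pm
Expected shift: 4.8158 pm
Difference: 2.3894 pm

The values do not match. The given shift corresponds to θ ≈ 90.0°, not 170°.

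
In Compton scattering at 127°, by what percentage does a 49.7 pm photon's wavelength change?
7.8199%

Calculate the Compton shift:
Δλ = λ_C(1 - cos(127°))
Δλ = 2.4263 × (1 - cos(127°))
Δλ = 2.4263 × 1.6018
Δλ = 3.8865 pm

Percentage change:
(Δλ/λ₀) × 100 = (3.8865/49.7) × 100
= 7.8199%

(Intermediate values are shown rounded; full precision is carried through to the final answer.)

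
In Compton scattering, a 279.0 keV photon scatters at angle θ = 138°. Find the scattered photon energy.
142.9495 keV

First convert energy to wavelength:
λ = hc/E, with hc ≈ 1239.842 keV·pm (i.e. 1239.842 eV·nm)

For E = 279.0 keV = 279000 eV:
λ = 1239.842 keV·pm / 279.0 keV
λ = 4.4439 pm

Calculate the Compton shift:
Δλ = λ_C(1 - cos(138°)) = 2.4263 × 1.7431
Δλ = 4.2294 pm

Final wavelength:
λ' = 4.4439 + 4.2294 = 8.6733 pm

Final energy:
E' = hc/λ' = 1239.842 / 8.6733 = 142.9495 keV

(Intermediate values are shown rounded; full precision is carried through to the final answer.)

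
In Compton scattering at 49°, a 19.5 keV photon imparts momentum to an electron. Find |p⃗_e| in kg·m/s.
8.5882e-24 kg·m/s

The electron is initially at rest, so by conservation of momentum:
p⃗_e = p⃗₀ − p⃗'  (incident photon momentum minus scattered photon momentum)

Photon momentum magnitudes (p = h/λ = E/c):
λ₀ = hc/E₀ = 63.5816 pm → p₀ = h/λ₀ = 1.0421e-23 kg·m/s
Δλ = λ_C(1 − cos 49°) = 0.8345 pm
λ' = 64.4161 pm → p' = h/λ' = 1.0286e-23 kg·m/s

The scattered photon makes angle θ = 49° with the incident direction, so by the law of cosines:
|p⃗_e|² = p₀² + p'² − 2p₀p'cos θ
|p⃗_e|² = (1.0421e-23)² + (1.0286e-23)² − 2·1.0421e-23·1.0286e-23·cos(49°)
|p⃗_e| = 8.5882e-24 kg·m/s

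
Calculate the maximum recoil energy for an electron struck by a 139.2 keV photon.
49.0921 keV

Maximum energy transfer occurs at θ = 180° (backscattering).

Initial photon: E₀ = 139.2 keV → λ₀ = 8.9069 pm

Maximum Compton shift (at 180°):
Δλ_max = 2λ_C = 2 × 2.4263 = 4.8526 pm

Final wavelength:
λ' = 8.9069 + 4.8526 = 13.7595 pm

Minimum photon energy (maximum energy to electron):
E'_min = hc/λ' = 90.1079 keV

Maximum electron kinetic energy:
K_max = E₀ - E'_min = 139.2000 - 90.1079 = 49.0921 keV

(Intermediate values are shown rounded; full precision is carried through to the final answer.)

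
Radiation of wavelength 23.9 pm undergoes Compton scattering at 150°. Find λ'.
28.4276 pm

Using the Compton formula: λ' = λ + λ_C(1 − cos θ)

For θ = 150°, cos θ = -√3/2 (exact) ≈ -0.8660, so:
1 − cos 150° = 1 − (-√3/2) ≈ 1.8660

Δλ = λ_C × 1.8660 = 2.4263 × 1.8660 = 4.5276 pm

λ' = 23.9 + 4.5276 = 28.4276 pm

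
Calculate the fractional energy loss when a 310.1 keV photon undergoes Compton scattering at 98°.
0.4087 (or 40.87%)

Calculate initial and final photon energies:

Initial: E₀ = 310.1 keV → λ₀ = 3.9982 pm
Compton shift: Δλ = 2.7640 pm
Final wavelength: λ' = 6.7622 pm
Final energy: E' = 183.3492 keV

Fractional energy loss:
(E₀ - E')/E₀ = (310.1000 - 183.3492)/310.1000
= 126.7508/310.1000
= 0.4087
= 40.87%

(Intermediate values are shown rounded; full precision is carried through to the final answer.)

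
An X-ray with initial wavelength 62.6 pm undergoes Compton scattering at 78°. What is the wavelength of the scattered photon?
64.5219 pm

Using the Compton scattering formula:
λ' = λ + Δλ = λ + λ_C(1 - cos θ)

Given:
- Initial wavelength λ = 62.6 pm
- Scattering angle θ = 78°
- Compton wavelength λ_C ≈ 2.4263 pm

Calculate the shift:
Δλ = 2.4263 × (1 - cos(78°))
Δλ = 2.4263 × 0.7921
Δλ = 1.9219 pm

Final wavelength:
λ' = 62.6 + 1.9219 = 64.5219 pm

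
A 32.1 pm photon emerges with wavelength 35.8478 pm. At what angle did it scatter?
123.00°

First find the wavelength shift:
Δλ = λ' - λ = 35.8478 - 32.1 = 3.7478 pm

Using Δλ = λ_C(1 - cos θ), with λ_C = h/(m_e·c) ≈ 2.42631024 pm:
cos θ = 1 - Δλ/λ_C
cos θ = 1 - 3.7478/2.42631024
cos θ = -0.544650

θ = arccos(-0.544650)
θ = 123.00°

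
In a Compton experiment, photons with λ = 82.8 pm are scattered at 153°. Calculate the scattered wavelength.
87.3882 pm

Using the Compton scattering formula:
λ' = λ + Δλ = λ + λ_C(1 - cos θ)

Given:
- Initial wavelength λ = 82.8 pm
- Scattering angle θ = 153°
- Compton wavelength λ_C ≈ 2.4263 pm

Calculate the shift:
Δλ = 2.4263 × (1 - cos(153°))
Δλ = 2.4263 × 1.8910
Δλ = 4.5882 pm

Final wavelength:
λ' = 82.8 + 4.5882 = 87.3882 pm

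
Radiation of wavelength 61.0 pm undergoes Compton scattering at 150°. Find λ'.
65.5276 pm

Using the Compton formula: λ' = λ + λ_C(1 − cos θ)

For θ = 150°, cos θ = -√3/2 (exact) ≈ -0.8660, so:
1 − cos 150° = 1 − (-√3/2) ≈ 1.8660

Δλ = λ_C × 1.8660 = 2.4263 × 1.8660 = 4.5276 pm

λ' = 61.0 + 4.5276 = 65.5276 pm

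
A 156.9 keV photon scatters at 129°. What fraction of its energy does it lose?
0.3335 (or 33.35%)

Calculate initial and final photon energies:

Initial: E₀ = 156.9 keV → λ₀ = 7.9021 pm
Compton shift: Δλ = 3.9532 pm
Final wavelength: λ' = 11.8554 pm
Final energy: E' = 104.5808 keV

Fractional energy loss:
(E₀ - E')/E₀ = (156.9000 - 104.5808)/156.9000
= 52.3192/156.9000
= 0.3335
= 33.35%

(Intermediate values are shown rounded; full precision is carried through to the final answer.)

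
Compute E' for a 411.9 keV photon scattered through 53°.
311.8177 keV

First convert energy to wavelength:
λ = hc/E, with hc ≈ 1239.842 keV·pm (i.e. 1239.842 eV·nm)

For E = 411.9 keV = 411900 eV:
λ = 1239.842 keV·pm / 411.9 keV
λ = 3.0101 pm

Calculate the Compton shift:
Δλ = λ_C(1 - cos(53°)) = 2.4263 × 0.3982
Δλ = 0.9661 pm

Final wavelength:
λ' = 3.0101 + 0.9661 = 3.9762 pm

Final energy:
E' = hc/λ' = 1239.842 / 3.9762 = 311.8177 keV

(Intermediate values are shown rounded; full precision is carried through to the final answer.)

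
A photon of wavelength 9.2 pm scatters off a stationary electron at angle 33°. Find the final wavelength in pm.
9.5914 pm

Using the Compton scattering formula:
λ' = λ + Δλ = λ + λ_C(1 - cos θ)

Given:
- Initial wavelength λ = 9.2 pm
- Scattering angle θ = 33°
- Compton wavelength λ_C ≈ 2.4263 pm

Calculate the shift:
Δλ = 2.4263 × (1 - cos(33°))
Δλ = 2.4263 × 0.1613
Δλ = 0.3914 pm

Final wavelength:
λ' = 9.2 + 0.3914 = 9.5914 pm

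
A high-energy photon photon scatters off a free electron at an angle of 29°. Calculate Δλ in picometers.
0.3042 pm

Using the Compton scattering formula:
Δλ = λ_C(1 - cos θ)

where λ_C = h/(m_e·c) ≈ 2.4263 pm is the Compton wavelength of an electron.

For θ = 29°:
cos(29°) = 0.8746
1 - cos(29°) = 0.1254

Δλ = 2.4263 × 0.1254
Δλ = 0.3042 pm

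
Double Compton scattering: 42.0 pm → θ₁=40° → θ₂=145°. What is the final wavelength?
46.9815 pm

Apply Compton shift twice:

First scattering at θ₁ = 40°:
Δλ₁ = λ_C(1 - cos(40°))
Δλ₁ = 2.4263 × 0.2340
Δλ₁ = 0.5676 pm

After first scattering:
λ₁ = 42.0 + 0.5676 = 42.5676 pm

Second scattering at θ₂ = 145°:
Δλ₂ = λ_C(1 - cos(145°))
Δλ₂ = 2.4263 × 1.8192
Δλ₂ = 4.4138 pm

Final wavelength:
λ₂ = 42.5676 + 4.4138 = 46.9815 pm

Total shift: Δλ_total = 0.5676 + 4.4138 = 4.9815 pm

(Intermediate values are shown rounded; full precision is carried through to the final answer.)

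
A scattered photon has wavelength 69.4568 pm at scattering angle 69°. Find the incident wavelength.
67.9000 pm

From λ' = λ + Δλ, we have λ = λ' - Δλ

First calculate the Compton shift:
Δλ = λ_C(1 - cos θ)
Δλ = 2.4263 × (1 - cos(69°))
Δλ = 2.4263 × 0.6416
Δλ = 1.5568 pm

Initial wavelength:
λ = λ' - Δλ
λ = 69.4568 - 1.5568
λ = 67.9000 pm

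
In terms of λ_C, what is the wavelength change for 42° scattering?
0.2569 λ_C

The Compton shift formula is:
Δλ = λ_C(1 - cos θ)

Dividing both sides by λ_C:
Δλ/λ_C = 1 - cos θ

For θ = 42°:
Δλ/λ_C = 1 - cos(42°)
Δλ/λ_C = 1 - 0.7431
Δλ/λ_C = 0.2569

This means the shift is 0.2569 × λ_C = 0.6232 pm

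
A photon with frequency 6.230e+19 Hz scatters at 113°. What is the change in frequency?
2.568e+19 Hz (decrease)

Convert frequency to wavelength (c = 299792458 m/s):
λ₀ = c/f₀ = 299792458/6.230e+19 = 4.8120780e-12 m = 4.8121 pm

Calculate Compton shift:
Δλ = λ_C(1 - cos(113°)) = 3.3743 pm

Final wavelength:
λ' = λ₀ + Δλ = 4.8121 + 3.3743 = 8.1864 pm

Final frequency:
f' = c/λ' = 299792458/8.1864231e-12 = 3.6620689e+19 Hz

Frequency shift (decrease):
Δf = f₀ - f' = 6.230e+19 - 3.6620689e+19 = 2.568e+19 Hz

(Intermediate values are shown rounded; full precision is carried through to the final answer.)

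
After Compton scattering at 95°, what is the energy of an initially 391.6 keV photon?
213.6233 keV

First convert energy to wavelength:
λ = hc/E, with hc ≈ 1239.842 keV·pm (i.e. 1239.842 eV·nm)

For E = 391.6 keV = 391600 eV:
λ = 1239.842 keV·pm / 391.6 keV
λ = 3.1661 pm

Calculate the Compton shift:
Δλ = λ_C(1 - cos(95°)) = 2.4263 × 1.0872
Δλ = 2.6378 pm

Final wavelength:
λ' = 3.1661 + 2.6378 = 5.8039 pm

Final energy:
E' = hc/λ' = 1239.842 / 5.8039 = 213.6233 keV

(Intermediate values are shown rounded; full precision is carried through to the final answer.)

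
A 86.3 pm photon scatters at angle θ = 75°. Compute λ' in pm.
88.0983 pm

Using the Compton scattering formula:
λ' = λ + Δλ = λ + λ_C(1 - cos θ)

Given:
- Initial wavelength λ = 86.3 pm
- Scattering angle θ = 75°
- Compton wavelength λ_C ≈ 2.4263 pm

Calculate the shift:
Δλ = 2.4263 × (1 - cos(75°))
Δλ = 2.4263 × 0.7412
Δλ = 1.7983 pm

Final wavelength:
λ' = 86.3 + 1.7983 = 88.0983 pm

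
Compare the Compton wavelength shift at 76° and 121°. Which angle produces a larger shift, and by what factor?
121° produces the larger shift by a factor of 1.999

Calculate both shifts using Δλ = λ_C(1 - cos θ):

For θ₁ = 76°:
Δλ₁ = 2.4263 × (1 - cos(76°))
Δλ₁ = 2.4263 × 0.7581
Δλ₁ = 1.8393 pm

For θ₂ = 121°:
Δλ₂ = 2.4263 × (1 - cos(121°))
Δλ₂ = 2.4263 × 1.5150
Δλ₂ = 3.6760 pm

The 121° angle produces the larger shift.
Ratio: 3.6760/1.8393 = 1.999

(Intermediate values are shown rounded; full precision is carried through to the final answer.)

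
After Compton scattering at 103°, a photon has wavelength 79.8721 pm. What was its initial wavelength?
76.9000 pm

From λ' = λ + Δλ, we have λ = λ' - Δλ

First calculate the Compton shift:
Δλ = λ_C(1 - cos θ)
Δλ = 2.4263 × (1 - cos(103°))
Δλ = 2.4263 × 1.2250
Δλ = 2.9721 pm

Initial wavelength:
λ = λ' - Δλ
λ = 79.8721 - 2.9721
λ = 76.9000 pm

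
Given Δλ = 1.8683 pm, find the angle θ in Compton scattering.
76.70°

From the Compton formula Δλ = λ_C(1 - cos θ), we can solve for θ:

cos θ = 1 - Δλ/λ_C

Given:
- Δλ = 1.8683 pm
- λ_C = h/(m_e·c) ≈ 2.42631024 pm

cos θ = 1 - 1.8683/2.42631024
cos θ = 1 - 0.770017
cos θ = 0.229983

θ = arccos(0.229983)
θ = 76.70°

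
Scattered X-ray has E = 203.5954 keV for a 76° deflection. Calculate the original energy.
291.6999 keV

Convert final energy to wavelength (hc ≈ 1239.842 keV·pm):
λ' = hc/E' = 1239.842 / 203.5954 = 6.0897 pm

Calculate the Compton shift:
Δλ = λ_C(1 - cos(76°))
Δλ = 2.4263 × (1 - cos(76°))
Δλ = 1.8393 pm

Initial wavelength:
λ = λ' - Δλ = 6.0897 - 1.8393 = 4.2504 pm

Initial energy:
E = hc/λ = 1239.842 / 4.2504 = 291.6999 keV

(Intermediate values are shown rounded; full precision is carried through to the final answer.)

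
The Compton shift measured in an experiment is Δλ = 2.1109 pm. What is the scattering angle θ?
82.53°

From the Compton formula Δλ = λ_C(1 - cos θ), we can solve for θ:

cos θ = 1 - Δλ/λ_C

Given:
- Δλ = 2.1109 pm
- λ_C = h/(m_e·c) ≈ 2.42631024 pm

cos θ = 1 - 2.1109/2.42631024
cos θ = 1 - 0.870004
cos θ = 0.129996

θ = arccos(0.129996)
θ = 82.53°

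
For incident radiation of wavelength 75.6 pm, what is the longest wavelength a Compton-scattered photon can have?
80.4526 pm (at θ = 180°)

The Compton shift is Δλ = λ_C(1 − cos θ).

Since cos θ ranges from −1 to 1, the factor (1 − cos θ) ranges from 0 to 2; the maximum shift occurs at θ = 180° (backscattering):
Δλ_max = 2λ_C = 2 × 2.4263 pm = 4.8526 pm

Maximum scattered wavelength:
λ'_max = λ₀ + Δλ_max = 75.6 + 4.8526 = 80.4526 pm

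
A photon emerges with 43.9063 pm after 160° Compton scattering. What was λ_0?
39.2000 pm

From λ' = λ + Δλ, we have λ = λ' - Δλ

First calculate the Compton shift:
Δλ = λ_C(1 - cos θ)
Δλ = 2.4263 × (1 - cos(160°))
Δλ = 2.4263 × 1.9397
Δλ = 4.7063 pm

Initial wavelength:
λ = λ' - Δλ
λ = 43.9063 - 4.7063
λ = 39.2000 pm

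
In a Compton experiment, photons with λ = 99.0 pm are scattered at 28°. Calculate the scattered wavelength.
99.2840 pm

Using the Compton scattering formula:
λ' = λ + Δλ = λ + λ_C(1 - cos θ)

Given:
- Initial wavelength λ = 99.0 pm
- Scattering angle θ = 28°
- Compton wavelength λ_C ≈ 2.4263 pm

Calculate the shift:
Δλ = 2.4263 × (1 - cos(28°))
Δλ = 2.4263 × 0.1171
Δλ = 0.2840 pm

Final wavelength:
λ' = 99.0 + 0.2840 = 99.2840 pm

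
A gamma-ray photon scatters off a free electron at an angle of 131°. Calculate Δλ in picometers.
4.0181 pm

Using the Compton scattering formula:
Δλ = λ_C(1 - cos θ)

where λ_C = h/(m_e·c) ≈ 2.4263 pm is the Compton wavelength of an electron.

For θ = 131°:
cos(131°) = -0.6561
1 - cos(131°) = 1.6561

Δλ = 2.4263 × 1.6561
Δλ = 4.0181 pm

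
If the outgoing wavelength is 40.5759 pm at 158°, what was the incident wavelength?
35.9000 pm

From λ' = λ + Δλ, we have λ = λ' - Δλ

First calculate the Compton shift:
Δλ = λ_C(1 - cos θ)
Δλ = 2.4263 × (1 - cos(158°))
Δλ = 2.4263 × 1.9272
Δλ = 4.6759 pm

Initial wavelength:
λ = λ' - Δλ
λ = 40.5759 - 4.6759
λ = 35.9000 pm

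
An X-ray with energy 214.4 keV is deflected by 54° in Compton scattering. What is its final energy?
182.7865 keV

First convert energy to wavelength:
λ = hc/E, with hc ≈ 1239.842 keV·pm (i.e. 1239.842 eV·nm)

For E = 214.4 keV = 214400 eV:
λ = 1239.842 keV·pm / 214.4 keV
λ = 5.7828 pm

Calculate the Compton shift:
Δλ = λ_C(1 - cos(54°)) = 2.4263 × 0.4122
Δλ = 1.0002 pm

Final wavelength:
λ' = 5.7828 + 1.0002 = 6.7830 pm

Final energy:
E' = hc/λ' = 1239.842 / 6.7830 = 182.7865 keV

(Intermediate values are shown rounded; full precision is carried through to the final answer.)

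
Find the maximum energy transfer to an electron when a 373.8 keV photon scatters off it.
222.0349 keV

Maximum energy transfer occurs at θ = 180° (backscattering).

Initial photon: E₀ = 373.8 keV → λ₀ = 3.3169 pm

Maximum Compton shift (at 180°):
Δλ_max = 2λ_C = 2 × 2.4263 = 4.8526 pm

Final wavelength:
λ' = 3.3169 + 4.8526 = 8.1695 pm

Minimum photon energy (maximum energy to electron):
E'_min = hc/λ' = 151.7651 keV

Maximum electron kinetic energy:
K_max = E₀ - E'_min = 373.8000 - 151.7651 = 222.0349 keV

(Intermediate values are shown rounded; full precision is carried through to the final answer.)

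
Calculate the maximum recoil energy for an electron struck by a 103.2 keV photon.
29.6913 keV

Maximum energy transfer occurs at θ = 180° (backscattering).

Initial photon: E₀ = 103.2 keV → λ₀ = 12.0140 pm

Maximum Compton shift (at 180°):
Δλ_max = 2λ_C = 2 × 2.4263 = 4.8526 pm

Final wavelength:
λ' = 12.0140 + 4.8526 = 16.8666 pm

Minimum photon energy (maximum energy to electron):
E'_min = hc/λ' = 73.5087 keV

Maximum electron kinetic energy:
K_max = E₀ - E'_min = 103.2000 - 73.5087 = 29.6913 keV

(Intermediate values are shown rounded; full precision is carried through to the final answer.)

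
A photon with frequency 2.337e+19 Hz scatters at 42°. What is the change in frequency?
1.083e+18 Hz (decrease)

Convert frequency to wavelength (c = 299792458 m/s):
λ₀ = c/f₀ = 299792458/2.337e+19 = 1.2828090e-11 m = 12.8281 pm

Calculate Compton shift:
Δλ = λ_C(1 - cos(42°)) = 0.6232 pm

Final wavelength:
λ' = λ₀ + Δλ = 12.8281 + 0.6232 = 13.4513 pm

Final frequency:
f' = c/λ' = 299792458/1.3451300e-11 = 2.2287248e+19 Hz

Frequency shift (decrease):
Δf = f₀ - f' = 2.337e+19 - 2.2287248e+19 = 1.083e+18 Hz

(Intermediate values are shown rounded; full precision is carried through to the final answer.)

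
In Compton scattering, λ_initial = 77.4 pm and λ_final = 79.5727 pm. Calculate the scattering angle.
84.00°

First find the wavelength shift:
Δλ = λ' - λ = 79.5727 - 77.4 = 2.1727 pm

Using Δλ = λ_C(1 - cos θ), with λ_C = h/(m_e·c) ≈ 2.42631024 pm:
cos θ = 1 - Δλ/λ_C
cos θ = 1 - 2.1727/2.42631024
cos θ = 0.104525

θ = arccos(0.104525)
θ = 84.00°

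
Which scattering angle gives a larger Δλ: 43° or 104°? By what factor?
104° produces the larger shift by a factor of 4.623

Calculate both shifts using Δλ = λ_C(1 - cos θ):

For θ₁ = 43°:
Δλ₁ = 2.4263 × (1 - cos(43°))
Δλ₁ = 2.4263 × 0.2686
Δλ₁ = 0.6518 pm

For θ₂ = 104°:
Δλ₂ = 2.4263 × (1 - cos(104°))
Δλ₂ = 2.4263 × 1.2419
Δλ₂ = 3.0133 pm

The 104° angle produces the larger shift.
Ratio: 3.0133/0.6518 = 4.623

(Intermediate values are shown rounded; full precision is carried through to the final answer.)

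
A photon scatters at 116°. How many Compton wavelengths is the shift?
1.4384 λ_C

The Compton shift formula is:
Δλ = λ_C(1 - cos θ)

Dividing both sides by λ_C:
Δλ/λ_C = 1 - cos θ

For θ = 116°:
Δλ/λ_C = 1 - cos(116°)
Δλ/λ_C = 1 - -0.4384
Δλ/λ_C = 1.4384

This means the shift is 1.4384 × λ_C = 3.4899 pm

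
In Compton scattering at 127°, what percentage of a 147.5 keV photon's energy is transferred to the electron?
0.3162 (or 31.62%)

Calculate initial and final photon energies:

Initial: E₀ = 147.5 keV → λ₀ = 8.4057 pm
Compton shift: Δλ = 3.8865 pm
Final wavelength: λ' = 12.2922 pm
Final energy: E' = 100.8641 keV

Fractional energy loss:
(E₀ - E')/E₀ = (147.5000 - 100.8641)/147.5000
= 46.6359/147.5000
= 0.3162
= 31.62%

(Intermediate values are shown rounded; full precision is carried through to the final answer.)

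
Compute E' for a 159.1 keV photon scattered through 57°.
139.3442 keV

First convert energy to wavelength:
λ = hc/E, with hc ≈ 1239.842 keV·pm (i.e. 1239.842 eV·nm)

For E = 159.1 keV = 159100 eV:
λ = 1239.842 keV·pm / 159.1 keV
λ = 7.7928 pm

Calculate the Compton shift:
Δλ = λ_C(1 - cos(57°)) = 2.4263 × 0.4554
Δλ = 1.1048 pm

Final wavelength:
λ' = 7.7928 + 1.1048 = 8.8977 pm

Final energy:
E' = hc/λ' = 1239.842 / 8.8977 = 139.3442 keV

(Intermediate values are shown rounded; full precision is carried through to the final answer.)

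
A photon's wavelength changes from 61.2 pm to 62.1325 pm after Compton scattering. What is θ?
52.00°

First find the wavelength shift:
Δλ = λ' - λ = 62.1325 - 61.2 = 0.9325 pm

Using Δλ = λ_C(1 - cos θ), with λ_C = h/(m_e·c) ≈ 2.42631024 pm:
cos θ = 1 - Δλ/λ_C
cos θ = 1 - 0.9325/2.42631024
cos θ = 0.615672

θ = arccos(0.615672)
θ = 52.00°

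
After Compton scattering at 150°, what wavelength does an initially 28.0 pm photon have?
32.5276 pm

Using the Compton formula: λ' = λ + λ_C(1 − cos θ)

For θ = 150°, cos θ = -√3/2 (exact) ≈ -0.8660, so:
1 − cos 150° = 1 − (-√3/2) ≈ 1.8660

Δλ = λ_C × 1.8660 = 2.4263 × 1.8660 = 4.5276 pm

λ' = 28.0 + 4.5276 = 32.5276 pm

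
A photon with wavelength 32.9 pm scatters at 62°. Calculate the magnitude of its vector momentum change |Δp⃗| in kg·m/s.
2.0366e-23 kg·m/s

Photon momentum magnitude is p = h/λ.

Initial momentum:
p₀ = h/λ = 6.6261e-34/3.2900e-11 = 2.0140e-23 kg·m/s

After scattering:
λ' = λ + Δλ = 32.9 + 1.2872 = 34.1872 pm
p' = h/λ' = 6.6261e-34/3.4187e-11 = 1.9382e-23 kg·m/s

Momentum is a vector; the scattered photon's direction makes angle θ = 62° with the incident direction. The magnitude of the vector change Δp⃗ = p⃗₀ − p⃗' is found from the law of cosines:
|Δp⃗|² = p₀² + p'² − 2p₀p'cos θ
|Δp⃗|² = (2.0140e-23)² + (1.9382e-23)² − 2·2.0140e-23·1.9382e-23·cos(62°)
|Δp⃗| = 2.0366e-23 kg·m/s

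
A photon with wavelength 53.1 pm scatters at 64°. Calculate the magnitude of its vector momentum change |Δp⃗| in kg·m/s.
1.3062e-23 kg·m/s

Photon momentum magnitude is p = h/λ.

Initial momentum:
p₀ = h/λ = 6.6261e-34/5.3100e-11 = 1.2478e-23 kg·m/s

After scattering:
λ' = λ + Δλ = 53.1 + 1.3627 = 54.4627 pm
p' = h/λ' = 6.6261e-34/5.4463e-11 = 1.2166e-23 kg·m/s

Momentum is a vector; the scattered photon's direction makes angle θ = 64° with the incident direction. The magnitude of the vector change Δp⃗ = p⃗₀ − p⃗' is found from the law of cosines:
|Δp⃗|² = p₀² + p'² − 2p₀p'cos θ
|Δp⃗|² = (1.2478e-23)² + (1.2166e-23)² − 2·1.2478e-23·1.2166e-23·cos(64°)
|Δp⃗| = 1.3062e-23 kg·m/s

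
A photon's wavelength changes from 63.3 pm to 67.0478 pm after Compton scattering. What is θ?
123.00°

First find the wavelength shift:
Δλ = λ' - λ = 67.0478 - 63.3 = 3.7478 pm

Using Δλ = λ_C(1 - cos θ), with λ_C = h/(m_e·c) ≈ 2.42631024 pm:
cos θ = 1 - Δλ/λ_C
cos θ = 1 - 3.7478/2.42631024
cos θ = -0.544650

θ = arccos(-0.544650)
θ = 123.00°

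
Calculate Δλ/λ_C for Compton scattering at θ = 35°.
0.1808 λ_C

The Compton shift formula is:
Δλ = λ_C(1 - cos θ)

Dividing both sides by λ_C:
Δλ/λ_C = 1 - cos θ

For θ = 35°:
Δλ/λ_C = 1 - cos(35°)
Δλ/λ_C = 1 - 0.8192
Δλ/λ_C = 0.1808

This means the shift is 0.1808 × λ_C = 0.4388 pm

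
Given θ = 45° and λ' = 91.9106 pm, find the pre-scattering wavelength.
91.2000 pm

From λ' = λ + Δλ, we have λ = λ' - Δλ

First calculate the Compton shift:
Δλ = λ_C(1 - cos θ)
Δλ = 2.4263 × (1 - cos(45°))
Δλ = 2.4263 × 0.2929
Δλ = 0.7106 pm

Initial wavelength:
λ = λ' - Δλ
λ = 91.9106 - 0.7106
λ = 91.2000 pm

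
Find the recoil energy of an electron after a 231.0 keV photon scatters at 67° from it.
49.8837 keV

By energy conservation: K_e = E_initial - E_final

First find the scattered photon energy:
Initial wavelength: λ = hc/E = 5.3673 pm
Compton shift: Δλ = λ_C(1 - cos(67°)) = 1.4783 pm
Final wavelength: λ' = 5.3673 + 1.4783 = 6.8456 pm
Final photon energy: E' = hc/λ' = 181.1163 keV

Electron kinetic energy:
K_e = E - E' = 231.0000 - 181.1163 = 49.8837 keV

(Intermediate values are shown rounded; full precision is carried through to the final answer.)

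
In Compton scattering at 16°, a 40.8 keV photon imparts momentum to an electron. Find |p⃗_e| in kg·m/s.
6.0603e-24 kg·m/s

The electron is initially at rest, so by conservation of momentum:
p⃗_e = p⃗₀ − p⃗'  (incident photon momentum minus scattered photon momentum)

Photon momentum magnitudes (p = h/λ = E/c):
λ₀ = hc/E₀ = 30.3883 pm → p₀ = h/λ₀ = 2.1805e-23 kg·m/s
Δλ = λ_C(1 − cos 16°) = 0.0940 pm
λ' = 30.4823 pm → p' = h/λ' = 2.1737e-23 kg·m/s

The scattered photon makes angle θ = 16° with the incident direction, so by the law of cosines:
|p⃗_e|² = p₀² + p'² − 2p₀p'cos θ
|p⃗_e|² = (2.1805e-23)² + (2.1737e-23)² − 2·2.1805e-23·2.1737e-23·cos(16°)
|p⃗_e| = 6.0603e-24 kg·m/s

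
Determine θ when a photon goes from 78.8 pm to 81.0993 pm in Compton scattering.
87.00°

First find the wavelength shift:
Δλ = λ' - λ = 81.0993 - 78.8 = 2.2993 pm

Using Δλ = λ_C(1 - cos θ), with λ_C = h/(m_e·c) ≈ 2.42631024 pm:
cos θ = 1 - Δλ/λ_C
cos θ = 1 - 2.2993/2.42631024
cos θ = 0.052347

θ = arccos(0.052347)
θ = 87.00°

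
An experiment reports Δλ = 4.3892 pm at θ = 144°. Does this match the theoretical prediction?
Yes, consistent

Calculate the expected shift for θ = 144°:

Δλ_expected = λ_C(1 - cos(144°))
Δλ_expected = 2.4263 × (1 - cos(144°))
Δλ_expected = 2.4263 × 1.8090
Δλ_expected = 4.3892 pm

Given shift: 4.3892 pm
Expected shift: 4.3892 pm
Difference: 0.0000 pm

The values match. This is consistent with Compton scattering at the stated angle.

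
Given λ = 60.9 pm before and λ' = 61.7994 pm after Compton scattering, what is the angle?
51.00°

First find the wavelength shift:
Δλ = λ' - λ = 61.7994 - 60.9 = 0.8994 pm

Using Δλ = λ_C(1 - cos θ), with λ_C = h/(m_e·c) ≈ 2.42631024 pm:
cos θ = 1 - Δλ/λ_C
cos θ = 1 - 0.8994/2.42631024
cos θ = 0.629314

θ = arccos(0.629314)
θ = 51.00°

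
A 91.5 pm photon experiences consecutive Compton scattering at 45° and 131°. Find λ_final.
96.2288 pm

Apply Compton shift twice:

First scattering at θ₁ = 45°:
Δλ₁ = λ_C(1 - cos(45°))
Δλ₁ = 2.4263 × 0.2929
Δλ₁ = 0.7106 pm

After first scattering:
λ₁ = 91.5 + 0.7106 = 92.2106 pm

Second scattering at θ₂ = 131°:
Δλ₂ = λ_C(1 - cos(131°))
Δλ₂ = 2.4263 × 1.6561
Δλ₂ = 4.0181 pm

Final wavelength:
λ₂ = 92.2106 + 4.0181 = 96.2288 pm

Total shift: Δλ_total = 0.7106 + 4.0181 = 4.7288 pm

(Intermediate values are shown rounded; full precision is carried through to the final answer.)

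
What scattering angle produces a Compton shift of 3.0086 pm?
103.89°

From the Compton formula Δλ = λ_C(1 - cos θ), we can solve for θ:

cos θ = 1 - Δλ/λ_C

Given:
- Δλ = 3.0086 pm
- λ_C = h/(m_e·c) ≈ 2.42631024 pm

cos θ = 1 - 3.0086/2.42631024
cos θ = 1 - 1.239990
cos θ = -0.239990

θ = arccos(-0.239990)
θ = 103.89°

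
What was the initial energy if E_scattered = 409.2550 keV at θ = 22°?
434.5999 keV

Convert final energy to wavelength (hc ≈ 1239.842 keV·pm):
λ' = hc/E' = 1239.842 / 409.2550 = 3.0295 pm

Calculate the Compton shift:
Δλ = λ_C(1 - cos(22°))
Δλ = 2.4263 × (1 - cos(22°))
Δλ = 0.1767 pm

Initial wavelength:
λ = λ' - Δλ = 3.0295 - 0.1767 = 2.8528 pm

Initial energy:
E = hc/λ = 1239.842 / 2.8528 = 434.5999 keV

(Intermediate values are shown rounded; full precision is carried through to the final answer.)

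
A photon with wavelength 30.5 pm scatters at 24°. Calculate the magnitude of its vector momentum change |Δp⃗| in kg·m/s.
9.0040e-24 kg·m/s

Photon momentum magnitude is p = h/λ.

Initial momentum:
p₀ = h/λ = 6.6261e-34/3.0500e-11 = 2.1725e-23 kg·m/s

After scattering:
λ' = λ + Δλ = 30.5 + 0.2098 = 30.7098 pm
p' = h/λ' = 6.6261e-34/3.0710e-11 = 2.1576e-23 kg·m/s

Momentum is a vector; the scattered photon's direction makes angle θ = 24° with the incident direction. The magnitude of the vector change Δp⃗ = p⃗₀ − p⃗' is found from the law of cosines:
|Δp⃗|² = p₀² + p'² − 2p₀p'cos θ
|Δp⃗|² = (2.1725e-23)² + (2.1576e-23)² − 2·2.1725e-23·2.1576e-23·cos(24°)
|Δp⃗| = 9.0040e-24 kg·m/s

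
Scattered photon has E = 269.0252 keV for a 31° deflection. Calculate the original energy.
290.9000 keV

Convert final energy to wavelength (hc ≈ 1239.842 keV·pm):
λ' = hc/E' = 1239.842 / 269.0252 = 4.6086 pm

Calculate the Compton shift:
Δλ = λ_C(1 - cos(31°))
Δλ = 2.4263 × (1 - cos(31°))
Δλ = 0.3466 pm

Initial wavelength:
λ = λ' - Δλ = 4.6086 - 0.3466 = 4.2621 pm

Initial energy:
E = hc/λ = 1239.842 / 4.2621 = 290.9000 keV

(Intermediate values are shown rounded; full precision is carried through to the final answer.)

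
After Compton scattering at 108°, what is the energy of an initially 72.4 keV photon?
61.0730 keV

First convert energy to wavelength:
λ = hc/E, with hc ≈ 1239.842 keV·pm (i.e. 1239.842 eV·nm)

For E = 72.4 keV = 72400 eV:
λ = 1239.842 keV·pm / 72.4 keV
λ = 17.1249 pm

Calculate the Compton shift:
Δλ = λ_C(1 - cos(108°)) = 2.4263 × 1.3090
Δλ = 3.1761 pm

Final wavelength:
λ' = 17.1249 + 3.1761 = 20.3010 pm

Final energy:
E' = hc/λ' = 1239.842 / 20.3010 = 61.0730 keV

(Intermediate values are shown rounded; full precision is carried through to the final answer.)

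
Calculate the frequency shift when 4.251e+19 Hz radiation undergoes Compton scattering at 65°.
7.045e+18 Hz (decrease)

Convert frequency to wavelength (c = 299792458 m/s):
λ₀ = c/f₀ = 299792458/4.251e+19 = 7.0522808e-12 m = 7.0523 pm

Calculate Compton shift:
Δλ = λ_C(1 - cos(65°)) = 1.4009 pm

Final wavelength:
λ' = λ₀ + Δλ = 7.0523 + 1.4009 = 8.4532 pm

Final frequency:
f' = c/λ' = 299792458/8.4531880e-12 = 3.5465017e+19 Hz

Frequency shift (decrease):
Δf = f₀ - f' = 4.251e+19 - 3.5465017e+19 = 7.045e+18 Hz

(Intermediate values are shown rounded; full precision is carried through to the final answer.)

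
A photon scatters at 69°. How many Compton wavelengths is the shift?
0.6416 λ_C

The Compton shift formula is:
Δλ = λ_C(1 - cos θ)

Dividing both sides by λ_C:
Δλ/λ_C = 1 - cos θ

For θ = 69°:
Δλ/λ_C = 1 - cos(69°)
Δλ/λ_C = 1 - 0.3584
Δλ/λ_C = 0.6416

This means the shift is 0.6416 × λ_C = 1.5568 pm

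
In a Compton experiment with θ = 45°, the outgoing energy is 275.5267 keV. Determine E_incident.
327.2000 keV

Convert final energy to wavelength (hc ≈ 1239.842 keV·pm):
λ' = hc/E' = 1239.842 / 275.5267 = 4.4999 pm

Calculate the Compton shift:
Δλ = λ_C(1 - cos(45°))
Δλ = 2.4263 × (1 - cos(45°))
Δλ = 0.7106 pm

Initial wavelength:
λ = λ' - Δλ = 4.4999 - 0.7106 = 3.7892 pm

Initial energy:
E = hc/λ = 1239.842 / 3.7892 = 327.2000 keV

(Intermediate values are shown rounded; full precision is carried through to the final answer.)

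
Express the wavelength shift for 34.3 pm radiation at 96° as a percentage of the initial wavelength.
7.8132%

Calculate the Compton shift:
Δλ = λ_C(1 - cos(96°))
Δλ = 2.4263 × (1 - cos(96°))
Δλ = 2.4263 × 1.1045
Δλ = 2.6799 pm

Percentage change:
(Δλ/λ₀) × 100 = (2.6799/34.3) × 100
= 7.8132%

(Intermediate values are shown rounded; full precision is carried through to the final answer.)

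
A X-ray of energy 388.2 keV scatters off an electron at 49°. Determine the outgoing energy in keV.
307.7806 keV

First convert energy to wavelength:
λ = hc/E, with hc ≈ 1239.842 keV·pm (i.e. 1239.842 eV·nm)

For E = 388.2 keV = 388200 eV:
λ = 1239.842 keV·pm / 388.2 keV
λ = 3.1938 pm

Calculate the Compton shift:
Δλ = λ_C(1 - cos(49°)) = 2.4263 × 0.3439
Δλ = 0.8345 pm

Final wavelength:
λ' = 3.1938 + 0.8345 = 4.0283 pm

Final energy:
E' = hc/λ' = 1239.842 / 4.0283 = 307.7806 keV

(Intermediate values are shown rounded; full precision is carried through to the final answer.)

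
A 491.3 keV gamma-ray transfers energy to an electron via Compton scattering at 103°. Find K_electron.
265.6980 keV

By energy conservation: K_e = E_initial - E_final

First find the scattered photon energy:
Initial wavelength: λ = hc/E = 2.5236 pm
Compton shift: Δλ = λ_C(1 - cos(103°)) = 2.9721 pm
Final wavelength: λ' = 2.5236 + 2.9721 = 5.4957 pm
Final photon energy: E' = hc/λ' = 225.6020 keV

Electron kinetic energy:
K_e = E - E' = 491.3000 - 225.6020 = 265.6980 keV

(Intermediate values are shown rounded; full precision is carried through to the final answer.)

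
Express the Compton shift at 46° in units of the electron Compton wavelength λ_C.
0.3053 λ_C

The Compton shift formula is:
Δλ = λ_C(1 - cos θ)

Dividing both sides by λ_C:
Δλ/λ_C = 1 - cos θ

For θ = 46°:
Δλ/λ_C = 1 - cos(46°)
Δλ/λ_C = 1 - 0.6947
Δλ/λ_C = 0.3053

This means the shift is 0.3053 × λ_C = 0.7409 pm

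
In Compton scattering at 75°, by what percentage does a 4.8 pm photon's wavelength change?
37.4653%

Calculate the Compton shift:
Δλ = λ_C(1 - cos(75°))
Δλ = 2.4263 × (1 - cos(75°))
Δλ = 2.4263 × 0.7412
Δλ = 1.7983 pm

Percentage change:
(Δλ/λ₀) × 100 = (1.7983/4.8) × 100
= 37.4653%

(Intermediate values are shown rounded; full precision is carried through to the final answer.)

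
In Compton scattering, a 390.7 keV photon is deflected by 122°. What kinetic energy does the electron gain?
210.6329 keV

By energy conservation: K_e = E_initial - E_final

First find the scattered photon energy:
Initial wavelength: λ = hc/E = 3.1734 pm
Compton shift: Δλ = λ_C(1 - cos(122°)) = 3.7121 pm
Final wavelength: λ' = 3.1734 + 3.7121 = 6.8854 pm
Final photon energy: E' = hc/λ' = 180.0671 keV

Electron kinetic energy:
K_e = E - E' = 390.7000 - 180.0671 = 210.6329 keV

(Intermediate values are shown rounded; full precision is carried through to the final answer.)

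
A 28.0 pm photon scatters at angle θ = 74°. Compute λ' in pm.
29.7575 pm

Using the Compton scattering formula:
λ' = λ + Δλ = λ + λ_C(1 - cos θ)

Given:
- Initial wavelength λ = 28.0 pm
- Scattering angle θ = 74°
- Compton wavelength λ_C ≈ 2.4263 pm

Calculate the shift:
Δλ = 2.4263 × (1 - cos(74°))
Δλ = 2.4263 × 0.7244
Δλ = 1.7575 pm

Final wavelength:
λ' = 28.0 + 1.7575 = 29.7575 pm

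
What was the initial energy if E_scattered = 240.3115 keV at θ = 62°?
320.2001 keV

Convert final energy to wavelength (hc ≈ 1239.842 keV·pm):
λ' = hc/E' = 1239.842 / 240.3115 = 5.1593 pm

Calculate the Compton shift:
Δλ = λ_C(1 - cos(62°))
Δλ = 2.4263 × (1 - cos(62°))
Δλ = 1.2872 pm

Initial wavelength:
λ = λ' - Δλ = 5.1593 - 1.2872 = 3.8721 pm

Initial energy:
E = hc/λ = 1239.842 / 3.8721 = 320.2001 keV

(Intermediate values are shown rounded; full precision is carried through to the final answer.)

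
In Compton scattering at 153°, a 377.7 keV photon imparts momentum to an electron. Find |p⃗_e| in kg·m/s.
2.7949e-22 kg·m/s

The electron is initially at rest, so by conservation of momentum:
p⃗_e = p⃗₀ − p⃗'  (incident photon momentum minus scattered photon momentum)

Photon momentum magnitudes (p = h/λ = E/c):
λ₀ = hc/E₀ = 3.2826 pm → p₀ = h/λ₀ = 2.0185e-22 kg·m/s
Δλ = λ_C(1 − cos 153°) = 4.5882 pm
λ' = 7.8708 pm → p' = h/λ' = 8.4186e-23 kg·m/s

The scattered photon makes angle θ = 153° with the incident direction, so by the law of cosines:
|p⃗_e|² = p₀² + p'² − 2p₀p'cos θ
|p⃗_e|² = (2.0185e-22)² + (8.4186e-23)² − 2·2.0185e-22·8.4186e-23·cos(153°)
|p⃗_e| = 2.7949e-22 kg·m/s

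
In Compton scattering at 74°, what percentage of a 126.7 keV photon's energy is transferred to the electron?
0.1523 (or 15.23%)

Calculate initial and final photon energies:

Initial: E₀ = 126.7 keV → λ₀ = 9.7857 pm
Compton shift: Δλ = 1.7575 pm
Final wavelength: λ' = 11.5432 pm
Final energy: E' = 107.4091 keV

Fractional energy loss:
(E₀ - E')/E₀ = (126.7000 - 107.4091)/126.7000
= 19.2909/126.7000
= 0.1523
= 15.23%

(Intermediate values are shown rounded; full precision is carried through to the final answer.)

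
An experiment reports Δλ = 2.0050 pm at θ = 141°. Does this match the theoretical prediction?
No, inconsistent

Calculate the expected shift for θ = 141°:

Δλ_expected = λ_C(1 - cos(141°))
Δλ_expected = 2.4263 × (1 - cos(141°))
Δλ_expected = 2.4263 × 1.7771
Δλ_expected = 4.3119 pm

Given shift: 2.0050 pm
Expected shift: 4.3119 pm
Difference: 2.3069 pm

The values do not match. The given shift corresponds to θ ≈ 80.0°, not 141°.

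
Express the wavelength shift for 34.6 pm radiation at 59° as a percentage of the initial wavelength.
3.4008%

Calculate the Compton shift:
Δλ = λ_C(1 - cos(59°))
Δλ = 2.4263 × (1 - cos(59°))
Δλ = 2.4263 × 0.4850
Δλ = 1.1767 pm

Percentage change:
(Δλ/λ₀) × 100 = (1.1767/34.6) × 100
= 3.4008%

(Intermediate values are shown rounded; full precision is carried through to the final answer.)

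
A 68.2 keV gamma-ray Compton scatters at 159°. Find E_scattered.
54.2103 keV

First convert energy to wavelength:
λ = hc/E, with hc ≈ 1239.842 keV·pm (i.e. 1239.842 eV·nm)

For E = 68.2 keV = 68200 eV:
λ = 1239.842 keV·pm / 68.2 keV
λ = 18.1795 pm

Calculate the Compton shift:
Δλ = λ_C(1 - cos(159°)) = 2.4263 × 1.9336
Δλ = 4.6915 pm

Final wavelength:
λ' = 18.1795 + 4.6915 = 22.8710 pm

Final energy:
E' = hc/λ' = 1239.842 / 22.8710 = 54.2103 keV

(Intermediate values are shown rounded; full precision is carried through to the final answer.)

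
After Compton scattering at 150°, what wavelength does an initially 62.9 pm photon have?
67.4276 pm

Using the Compton formula: λ' = λ + λ_C(1 − cos θ)

For θ = 150°, cos θ = -√3/2 (exact) ≈ -0.8660, so:
1 − cos 150° = 1 − (-√3/2) ≈ 1.8660

Δλ = λ_C × 1.8660 = 2.4263 × 1.8660 = 4.5276 pm

λ' = 62.9 + 4.5276 = 67.4276 pm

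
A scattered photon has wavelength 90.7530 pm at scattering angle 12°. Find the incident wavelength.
90.7000 pm

From λ' = λ + Δλ, we have λ = λ' - Δλ

First calculate the Compton shift:
Δλ = λ_C(1 - cos θ)
Δλ = 2.4263 × (1 - cos(12°))
Δλ = 2.4263 × 0.0219
Δλ = 0.0530 pm

Initial wavelength:
λ = λ' - Δλ
λ = 90.7530 - 0.0530
λ = 90.7000 pm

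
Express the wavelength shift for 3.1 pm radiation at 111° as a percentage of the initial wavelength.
106.3168%

Calculate the Compton shift:
Δλ = λ_C(1 - cos(111°))
Δλ = 2.4263 × (1 - cos(111°))
Δλ = 2.4263 × 1.3584
Δλ = 3.2958 pm

Percentage change:
(Δλ/λ₀) × 100 = (3.2958/3.1) × 100
= 106.3168%

(Intermediate values are shown rounded; full precision is carried through to the final answer.)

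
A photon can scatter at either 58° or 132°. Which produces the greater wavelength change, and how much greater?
132° produces the larger shift by a factor of 3.551

Calculate both shifts using Δλ = λ_C(1 - cos θ):

For θ₁ = 58°:
Δλ₁ = 2.4263 × (1 - cos(58°))
Δλ₁ = 2.4263 × 0.4701
Δλ₁ = 1.1406 pm

For θ₂ = 132°:
Δλ₂ = 2.4263 × (1 - cos(132°))
Δλ₂ = 2.4263 × 1.6691
Δλ₂ = 4.0498 pm

The 132° angle produces the larger shift.
Ratio: 4.0498/1.1406 = 3.551

(Intermediate values are shown rounded; full precision is carried through to the final answer.)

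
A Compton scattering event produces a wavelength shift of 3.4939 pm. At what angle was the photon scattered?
116.10°

From the Compton formula Δλ = λ_C(1 - cos θ), we can solve for θ:

cos θ = 1 - Δλ/λ_C

Given:
- Δλ = 3.4939 pm
- λ_C = h/(m_e·c) ≈ 2.42631024 pm

cos θ = 1 - 3.4939/2.42631024
cos θ = 1 - 1.440005
cos θ = -0.440005

θ = arccos(-0.440005)
θ = 116.10°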